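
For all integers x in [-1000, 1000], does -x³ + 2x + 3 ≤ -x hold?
The claim fails at x = 0:
x = 0: LHS = -0³ + 2·0 + 3 = 3, RHS = -0 = 0; 3 ≤ 0 — FAILS

Because a single integer refutes it, the statement is false.

Answer: False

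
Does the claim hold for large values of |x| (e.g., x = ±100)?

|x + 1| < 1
x = 100: LHS = |100 + 1| = |101| = 101; 101 < 1 — FAILS
x = -100: LHS = |(-100) + 1| = |-99| = 99; 99 < 1 — FAILS

Answer: No, fails for both x = 100 and x = -100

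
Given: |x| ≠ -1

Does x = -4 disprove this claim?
Substitute x = -4 into the relation:
x = -4: LHS = |-4| = 4; 4 ≠ -1 — holds

The relation holds at x = -4, so it is not a counterexample.

Answer: No, x = -4 is not a counterexample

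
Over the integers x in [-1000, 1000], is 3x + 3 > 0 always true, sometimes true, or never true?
Holds at x = 0: LHS = 3·0 + 3 = 3; 3 > 0 — holds
Fails at x = -1: LHS = 3·(-1) + 3 = 0; 0 > 0 — FAILS
It is satisfied by some integers in the range but not all.

Answer: Sometimes true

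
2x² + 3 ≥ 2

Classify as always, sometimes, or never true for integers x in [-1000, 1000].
Over all integers in [-1000, 1000], LHS − RHS is smallest at x = 0, where it equals 1:
x = 0: LHS = 2·0² + 3 = 3; 3 ≥ 2 — holds
At the ends of the range:
x = -1000: LHS = 2·(-1000)² + 3 = 2000003; 2000003 ≥ 2 — holds
x = 1000: LHS = 2·1000² + 3 = 2000003; 2000003 ≥ 2 — holds
Hence LHS − RHS is never negative, i.e. LHS ≥ RHS throughout, so the relation holds for every integer in [-1000, 1000].

No counterexample exists.

Answer: Always true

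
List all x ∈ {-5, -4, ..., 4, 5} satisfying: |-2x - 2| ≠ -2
An absolute value is never negative, so the left side is ≥ 0 for every x, while the right side is -2. Tightest case in [-5, 5] is x = -1:
x = -1: LHS = |-2·(-1) - 2| = |0| = 0; 0 ≠ -2 — holds
Hence LHS − RHS is never 0, i.e. the two sides are never equal, so the relation holds for every integer in [-5, 5].

Answer: All integers in [-5, 5]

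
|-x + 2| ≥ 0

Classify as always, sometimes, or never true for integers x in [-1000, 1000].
An absolute value is never negative, so the left side is ≥ 0 for every x, while the right side is 0. Tightest case in [-1000, 1000] is x = 2:
x = 2: LHS = |-2 + 2| = |0| = 0; 0 ≥ 0 — holds
Hence LHS − RHS is never negative, i.e. LHS ≥ RHS throughout, so the relation holds for every integer in [-1000, 1000].

No counterexample exists.

Answer: Always true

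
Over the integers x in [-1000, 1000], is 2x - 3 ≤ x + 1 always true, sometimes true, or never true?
Holds at x = 0: LHS = 2·0 - 3 = -3, RHS = 0 + 1 = 1; -3 ≤ 1 — holds
Fails at x = 5: LHS = 2·5 - 3 = 7, RHS = 5 + 1 = 6; 7 ≤ 6 — FAILS
It is satisfied by some integers in the range but not all.

Answer: Sometimes true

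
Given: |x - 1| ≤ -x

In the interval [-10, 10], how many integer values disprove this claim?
Counterexamples in [-10, 10]: {-10, -9, -8, -7, -6, -5, -4, -3, -2, -1, 0, 1, 2, 3, 4, 5, 6, 7, 8, 9, 10}.

Counting them gives 21 values.

Answer: 21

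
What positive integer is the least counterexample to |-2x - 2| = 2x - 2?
Testing positive integers:
x = 1: LHS = |-2·1 - 2| = |-4| = 4, RHS = 2·1 - 2 = 0; 4 = 0 — FAILS  ← smallest positive counterexample

Answer: x = 1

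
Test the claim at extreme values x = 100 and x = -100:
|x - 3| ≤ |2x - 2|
x = 100: LHS = |100 - 3| = |97| = 97, RHS = |2·100 - 2| = |198| = 198; 97 ≤ 198 — holds
x = -100: LHS = |(-100) - 3| = |-103| = 103, RHS = |2·(-100) - 2| = |-202| = 202; 103 ≤ 202 — holds

Answer: Yes, holds for both x = 100 and x = -100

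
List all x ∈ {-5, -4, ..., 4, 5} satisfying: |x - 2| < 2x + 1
Holds for: {1, 2, 3, 4, 5}
Fails for: {-5, -4, -3, -2, -1, 0}

Answer: {1, 2, 3, 4, 5}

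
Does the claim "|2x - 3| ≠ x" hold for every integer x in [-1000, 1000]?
The claim fails at x = 1:
x = 1: LHS = |2·1 - 3| = |-1| = 1; 1 ≠ 1 — FAILS

Because a single integer refutes it, the statement is false.

Answer: False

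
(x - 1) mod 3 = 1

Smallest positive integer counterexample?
Testing positive integers:
x = 1: LHS = (1 - 1) mod 3 = 0 mod 3 = 0; 0 = 1 — FAILS  ← smallest positive counterexample

Answer: x = 1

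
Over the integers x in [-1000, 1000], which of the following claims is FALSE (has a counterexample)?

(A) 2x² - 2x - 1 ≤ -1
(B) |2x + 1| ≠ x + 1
(A) x = -1: LHS = 2·(-1)² - 2·(-1) - 1 = 3; 3 ≤ -1 — FAILS
(B) x = 0: LHS = |2·0 + 1| = |1| = 1, RHS = 0 + 1 = 1; 1 ≠ 1 — FAILS

Answer: Both A and B are false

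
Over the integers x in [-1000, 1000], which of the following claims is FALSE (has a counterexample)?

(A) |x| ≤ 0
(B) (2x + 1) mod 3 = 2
(A) x = 1: LHS = |1| = 1; 1 ≤ 0 — FAILS
(B) x = 0: LHS = (2·0 + 1) mod 3 = 1 mod 3 = 1; 1 = 2 — FAILS

Answer: Both A and B are false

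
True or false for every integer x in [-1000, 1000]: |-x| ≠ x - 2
Over all integers in [-1000, 1000], LHS − RHS is always positive; it is smallest at x = 0, where it equals 2:
x = 0: LHS = |-0| = |0| = 0, RHS = 0 - 2 = -2; 0 ≠ -2 — holds
At the ends of the range:
x = -1000: LHS = |-(-1000)| = |1000| = 1000, RHS = (-1000) - 2 = -1002; 1000 ≠ -1002 — holds
x = 1000: LHS = |-1000| = 1000, RHS = 1000 - 2 = 998; 1000 ≠ 998 — holds
Hence LHS − RHS is never 0, i.e. the two sides are never equal, so the relation holds for every integer in [-1000, 1000].

No counterexample exists.

Answer: True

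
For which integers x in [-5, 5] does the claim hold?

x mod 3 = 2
Holds for: {-4, -1, 2, 5}
Fails for: {-5, -3, -2, 0, 1, 3, 4}

Answer: {-4, -1, 2, 5}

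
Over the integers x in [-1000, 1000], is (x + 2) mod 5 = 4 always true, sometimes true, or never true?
Holds at x = 2: LHS = (2 + 2) mod 5 = 4 mod 5 = 4; 4 = 4 — holds
Fails at x = 0: LHS = (0 + 2) mod 5 = 2 mod 5 = 2; 2 = 4 — FAILS
It is satisfied by some integers in the range but not all.

Answer: Sometimes true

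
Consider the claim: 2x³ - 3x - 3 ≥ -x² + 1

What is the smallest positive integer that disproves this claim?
Testing positive integers:
x = 1: LHS = 2·1³ - 3·1 - 3 = -4, RHS = -1² + 1 = 0; -4 ≥ 0 — FAILS  ← smallest positive counterexample

Answer: x = 1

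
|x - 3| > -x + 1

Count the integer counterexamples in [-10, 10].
Over all integers in [-10, 10], LHS − RHS is smallest at x = 0, where it equals 2:
x = 0: LHS = |0 - 3| = |-3| = 3, RHS = -0 + 1 = 1; 3 > 1 — holds
At the ends of the range:
x = -10: LHS = |(-10) - 3| = |-13| = 13, RHS = -(-10) + 1 = 11; 13 > 11 — holds
x = 10: LHS = |10 - 3| = |7| = 7, RHS = -10 + 1 = -9; 7 > -9 — holds
Hence LHS − RHS is never zero or negative, i.e. LHS > RHS throughout, so the relation holds for every integer in [-10, 10].

No counterexample appears in that range.

Answer: 0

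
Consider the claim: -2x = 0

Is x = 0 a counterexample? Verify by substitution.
Substitute x = 0 into the relation:
x = 0: LHS = -2·0 = 0; 0 = 0 — holds

The claim holds here, so x = 0 is not a counterexample. (A counterexample exists elsewhere, e.g. x = 1.)

Answer: No, x = 0 is not a counterexample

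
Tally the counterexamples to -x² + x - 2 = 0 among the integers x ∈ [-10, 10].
Counterexamples in [-10, 10]: {-10, -9, -8, -7, -6, -5, -4, -3, -2, -1, 0, 1, 2, 3, 4, 5, 6, 7, 8, 9, 10}.

Counting them gives 21 values.

Answer: 21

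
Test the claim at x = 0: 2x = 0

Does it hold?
x = 0: LHS = 2·0 = 0; 0 = 0 — holds

The relation is satisfied at x = 0.

Answer: Yes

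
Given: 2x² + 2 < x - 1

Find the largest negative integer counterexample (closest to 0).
Testing negative integers from -1 downward:
x = -1: LHS = 2·(-1)² + 2 = 4, RHS = (-1) - 1 = -2; 4 < -2 — FAILS  ← closest negative counterexample to 0

Answer: x = -1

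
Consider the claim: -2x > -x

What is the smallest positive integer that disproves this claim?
Testing positive integers:
x = 1: LHS = -2·1 = -2; -2 > -1 — FAILS  ← smallest positive counterexample

Answer: x = 1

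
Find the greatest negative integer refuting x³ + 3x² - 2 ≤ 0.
Testing negative integers from -1 downward:
x = -1: LHS = (-1)³ + 3·(-1)² - 2 = 0; 0 ≤ 0 — holds
x = -2: LHS = (-2)³ + 3·(-2)² - 2 = 2; 2 ≤ 0 — FAILS  ← closest negative counterexample to 0

Answer: x = -2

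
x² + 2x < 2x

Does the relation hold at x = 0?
x = 0: LHS = 0² + 2·0 = 0, RHS = 2·0 = 0; 0 < 0 — FAILS

The relation fails at x = 0, so x = 0 is a counterexample.

Answer: No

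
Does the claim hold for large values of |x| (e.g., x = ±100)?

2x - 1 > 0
x = 100: LHS = 2·100 - 1 = 199; 199 > 0 — holds
x = -100: LHS = 2·(-100) - 1 = -201; -201 > 0 — FAILS

Answer: Partially: holds for x = 100, fails for x = -100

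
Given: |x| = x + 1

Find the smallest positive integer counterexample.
Testing positive integers:
x = 1: LHS = |1| = 1, RHS = 1 + 1 = 2; 1 = 2 — FAILS  ← smallest positive counterexample

Answer: x = 1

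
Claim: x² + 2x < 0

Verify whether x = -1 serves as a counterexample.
Substitute x = -1 into the relation:
x = -1: LHS = (-1)² + 2·(-1) = -1; -1 < 0 — holds

The claim holds here, so x = -1 is not a counterexample. (A counterexample exists elsewhere, e.g. x = 0.)

Answer: No, x = -1 is not a counterexample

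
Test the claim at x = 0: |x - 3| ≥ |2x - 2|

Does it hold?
x = 0: LHS = |0 - 3| = |-3| = 3, RHS = |2·0 - 2| = |-2| = 2; 3 ≥ 2 — holds

The relation is satisfied at x = 0.

Answer: Yes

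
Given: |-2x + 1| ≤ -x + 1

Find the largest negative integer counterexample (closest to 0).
Testing negative integers from -1 downward:
x = -1: LHS = |-2·(-1) + 1| = |3| = 3, RHS = -(-1) + 1 = 2; 3 ≤ 2 — FAILS  ← closest negative counterexample to 0

Answer: x = -1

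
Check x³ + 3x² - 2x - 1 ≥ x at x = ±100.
x = 100: LHS = 100³ + 3·100² - 2·100 - 1 = 1029799; 1029799 ≥ 100 — holds
x = -100: LHS = (-100)³ + 3·(-100)² - 2·(-100) - 1 = -969801; -969801 ≥ -100 — FAILS

Answer: Partially: holds for x = 100, fails for x = -100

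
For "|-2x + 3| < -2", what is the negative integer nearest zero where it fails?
Testing negative integers from -1 downward:
x = -1: LHS = |-2·(-1) + 3| = |5| = 5; 5 < -2 — FAILS  ← closest negative counterexample to 0

Answer: x = -1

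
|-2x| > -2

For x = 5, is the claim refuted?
Substitute x = 5 into the relation:
x = 5: LHS = |-2·5| = |-10| = 10; 10 > -2 — holds

The relation holds at x = 5, so it is not a counterexample.

Answer: No, x = 5 is not a counterexample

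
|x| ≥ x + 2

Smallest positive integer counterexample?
Testing positive integers:
x = 1: LHS = |1| = 1, RHS = 1 + 2 = 3; 1 ≥ 3 — FAILS  ← smallest positive counterexample

Answer: x = 1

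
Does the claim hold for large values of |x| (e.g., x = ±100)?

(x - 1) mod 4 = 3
x = 100: LHS = (100 - 1) mod 4 = 99 mod 4 = 3; 3 = 3 — holds
x = -100: LHS = ((-100) - 1) mod 4 = (-101) mod 4 = 3; 3 = 3 — holds

Answer: Yes, holds for both x = 100 and x = -100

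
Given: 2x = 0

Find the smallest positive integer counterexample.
Testing positive integers:
x = 1: LHS = 2·1 = 2; 2 = 0 — FAILS  ← smallest positive counterexample

Answer: x = 1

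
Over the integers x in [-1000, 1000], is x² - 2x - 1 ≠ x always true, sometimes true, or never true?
Track d = LHS − RHS over the integers in [-1000, 1000]. Equality would need d = 0, but d changes sign only between consecutive integers, jumping over 0:
x = -1: LHS = (-1)² - 2·(-1) - 1 = 2; 2 ≠ -1 — holds  (d = 3)
x = 0: LHS = 0² - 2·0 - 1 = -1; -1 ≠ 0 — holds  (d = -1)
x = 3: LHS = 3² - 2·3 - 1 = 2; 2 ≠ 3 — holds  (d = -1)
x = 4: LHS = 4² - 2·4 - 1 = 7; 7 ≠ 4 — holds  (d = 3)
Away from these crossings d keeps a constant sign, and checking every integer in [-1000, 1000] confirms d ≠ 0 throughout. Hence the two sides are never equal, so the relation holds for every integer in [-1000, 1000].

No counterexample exists.

Answer: Always true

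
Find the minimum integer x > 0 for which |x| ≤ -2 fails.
Testing positive integers:
x = 1: LHS = |1| = 1; 1 ≤ -2 — FAILS  ← smallest positive counterexample

Answer: x = 1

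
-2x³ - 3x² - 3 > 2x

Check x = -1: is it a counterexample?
Substitute x = -1 into the relation:
x = -1: LHS = -2·(-1)³ - 3·(-1)² - 3 = -4, RHS = 2·(-1) = -2; -4 > -2 — FAILS

Since the claim fails at x = -1, this value is a counterexample.

Answer: Yes, x = -1 is a counterexample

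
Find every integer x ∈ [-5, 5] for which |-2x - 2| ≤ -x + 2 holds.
Holds for: {-4, -3, -2, -1, 0}
Fails for: {-5, 1, 2, 3, 4, 5}

Answer: {-4, -3, -2, -1, 0}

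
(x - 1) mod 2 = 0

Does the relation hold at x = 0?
x = 0: LHS = (0 - 1) mod 2 = (-1) mod 2 = 1; 1 = 0 — FAILS

The relation fails at x = 0, so x = 0 is a counterexample.

Answer: No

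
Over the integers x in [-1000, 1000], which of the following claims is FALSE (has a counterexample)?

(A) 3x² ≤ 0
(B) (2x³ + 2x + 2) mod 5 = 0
(A) x = 1: LHS = 3·1² = 3; 3 ≤ 0 — FAILS
(B) x = 0: LHS = (2·0³ + 2·0 + 2) mod 5 = 2 mod 5 = 2; 2 = 0 — FAILS

Answer: Both A and B are false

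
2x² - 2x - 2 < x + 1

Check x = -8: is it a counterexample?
Substitute x = -8 into the relation:
x = -8: LHS = 2·(-8)² - 2·(-8) - 2 = 142, RHS = (-8) + 1 = -7; 142 < -7 — FAILS

Since the claim fails at x = -8, this value is a counterexample.

Answer: Yes, x = -8 is a counterexample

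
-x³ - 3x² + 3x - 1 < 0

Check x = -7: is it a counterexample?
Substitute x = -7 into the relation:
x = -7: LHS = -(-7)³ - 3·(-7)² + 3·(-7) - 1 = 174; 174 < 0 — FAILS

Since the claim fails at x = -7, this value is a counterexample.

Answer: Yes, x = -7 is a counterexample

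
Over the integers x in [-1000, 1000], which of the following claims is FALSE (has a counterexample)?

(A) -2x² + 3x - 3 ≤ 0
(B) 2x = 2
(A) Over all integers in [-1000, 1000], LHS − RHS is largest at x = 1, where it equals -2:
x = 1: LHS = -2·1² + 3·1 - 3 = -2; -2 ≤ 0 — holds
At the ends of the range:
x = -1000: LHS = -2·(-1000)² + 3·(-1000) - 3 = -2003003; -2003003 ≤ 0 — holds
x = 1000: LHS = -2·1000² + 3·1000 - 3 = -1997003; -1997003 ≤ 0 — holds
Hence LHS − RHS is never positive, i.e. LHS ≤ RHS throughout, so the relation holds for every integer in [-1000, 1000].

(B) x = 0: LHS = 2·0 = 0; 0 = 2 — FAILS

Only (B) has a counterexample.

Answer: B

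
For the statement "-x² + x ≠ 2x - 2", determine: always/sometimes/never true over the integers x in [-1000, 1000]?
Holds at x = 0: LHS = -0² + 0 = 0, RHS = 2·0 - 2 = -2; 0 ≠ -2 — holds
Fails at x = 1: LHS = -1² + 1 = 0, RHS = 2·1 - 2 = 0; 0 ≠ 0 — FAILS
It is satisfied by some integers in the range but not all.

Answer: Sometimes true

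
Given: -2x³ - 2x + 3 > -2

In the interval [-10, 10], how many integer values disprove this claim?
Counterexamples in [-10, 10]: {2, 3, 4, 5, 6, 7, 8, 9, 10}.

Counting them gives 9 values.

Answer: 9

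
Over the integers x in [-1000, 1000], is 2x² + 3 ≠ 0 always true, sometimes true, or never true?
Over all integers in [-1000, 1000], LHS − RHS is always positive; it is smallest at x = 0, where it equals 3:
x = 0: LHS = 2·0² + 3 = 3; 3 ≠ 0 — holds
At the ends of the range:
x = -1000: LHS = 2·(-1000)² + 3 = 2000003; 2000003 ≠ 0 — holds
x = 1000: LHS = 2·1000² + 3 = 2000003; 2000003 ≠ 0 — holds
Hence LHS − RHS is never 0, i.e. the two sides are never equal, so the relation holds for every integer in [-1000, 1000].

No counterexample exists.

Answer: Always true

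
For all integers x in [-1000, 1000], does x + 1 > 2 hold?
The claim fails at x = 0:
x = 0: LHS = 0 + 1 = 1; 1 > 2 — FAILS

Because a single integer refutes it, the statement is false.

Answer: False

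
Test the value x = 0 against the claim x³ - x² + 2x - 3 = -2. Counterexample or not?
Substitute x = 0 into the relation:
x = 0: LHS = 0³ - 0² + 2·0 - 3 = -3; -3 = -2 — FAILS

Since the claim fails at x = 0, this value is a counterexample.

Answer: Yes, x = 0 is a counterexample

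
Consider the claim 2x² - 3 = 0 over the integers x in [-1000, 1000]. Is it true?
The claim fails at x = 0:
x = 0: LHS = 2·0² - 3 = -3; -3 = 0 — FAILS

Because a single integer refutes it, the statement is false.

Answer: False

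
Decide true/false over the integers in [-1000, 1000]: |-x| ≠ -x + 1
Track d = LHS − RHS over the integers in [-1000, 1000]. Equality would need d = 0, but d changes sign only between consecutive integers, jumping over 0:
x = 0: LHS = |-0| = |0| = 0, RHS = -0 + 1 = 1; 0 ≠ 1 — holds  (d = -1)
x = 1: LHS = |-1| = 1, RHS = -1 + 1 = 0; 1 ≠ 0 — holds  (d = 1)
Away from these crossings d keeps a constant sign, and checking every integer in [-1000, 1000] confirms d ≠ 0 throughout. Hence the two sides are never equal, so the relation holds for every integer in [-1000, 1000].

No counterexample exists.

Answer: True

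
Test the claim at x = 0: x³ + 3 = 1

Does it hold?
x = 0: LHS = 0³ + 3 = 3; 3 = 1 — FAILS

The relation fails at x = 0, so x = 0 is a counterexample.

Answer: No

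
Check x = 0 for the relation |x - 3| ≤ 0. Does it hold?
x = 0: LHS = |0 - 3| = |-3| = 3; 3 ≤ 0 — FAILS

The relation fails at x = 0, so x = 0 is a counterexample.

Answer: No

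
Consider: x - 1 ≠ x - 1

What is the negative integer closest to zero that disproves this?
Testing negative integers from -1 downward:
x = -1: LHS = (-1) - 1 = -2, RHS = (-1) - 1 = -2; -2 ≠ -2 — FAILS  ← closest negative counterexample to 0

Answer: x = -1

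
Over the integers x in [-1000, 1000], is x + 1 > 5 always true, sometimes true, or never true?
Holds at x = 5: LHS = 5 + 1 = 6; 6 > 5 — holds
Fails at x = 0: LHS = 0 + 1 = 1; 1 > 5 — FAILS
It is satisfied by some integers in the range but not all.

Answer: Sometimes true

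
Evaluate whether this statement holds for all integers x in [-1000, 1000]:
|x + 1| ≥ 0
An absolute value is never negative, so the left side is ≥ 0 for every x, while the right side is 0. Tightest case in [-1000, 1000] is x = -1:
x = -1: LHS = |(-1) + 1| = |0| = 0; 0 ≥ 0 — holds
Hence LHS − RHS is never negative, i.e. LHS ≥ RHS throughout, so the relation holds for every integer in [-1000, 1000].

No counterexample exists.

Answer: True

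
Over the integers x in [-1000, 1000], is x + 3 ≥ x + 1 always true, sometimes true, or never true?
Over all integers in [-1000, 1000], LHS − RHS is smallest at x = 0, where it equals 2:
x = 0: LHS = 0 + 3 = 3, RHS = 0 + 1 = 1; 3 ≥ 1 — holds
At the ends of the range:
x = -1000: LHS = (-1000) + 3 = -997, RHS = (-1000) + 1 = -999; -997 ≥ -999 — holds
x = 1000: LHS = 1000 + 3 = 1003, RHS = 1000 + 1 = 1001; 1003 ≥ 1001 — holds
Hence LHS − RHS is never negative, i.e. LHS ≥ RHS throughout, so the relation holds for every integer in [-1000, 1000].

No counterexample exists.

Answer: Always true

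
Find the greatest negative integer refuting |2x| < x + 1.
Testing negative integers from -1 downward:
x = -1: LHS = |2·(-1)| = |-2| = 2, RHS = (-1) + 1 = 0; 2 < 0 — FAILS  ← closest negative counterexample to 0

Answer: x = -1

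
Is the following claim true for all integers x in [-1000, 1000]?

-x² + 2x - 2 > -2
The claim fails at x = 0:
x = 0: LHS = -0² + 2·0 - 2 = -2; -2 > -2 — FAILS

Because a single integer refutes it, the statement is false.

Answer: False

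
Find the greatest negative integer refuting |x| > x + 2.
Testing negative integers from -1 downward:
x = -1: LHS = |-1| = 1, RHS = (-1) + 2 = 1; 1 > 1 — FAILS  ← closest negative counterexample to 0

Answer: x = -1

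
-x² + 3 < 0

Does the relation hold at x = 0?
x = 0: LHS = -0² + 3 = 3; 3 < 0 — FAILS

The relation fails at x = 0, so x = 0 is a counterexample.

Answer: No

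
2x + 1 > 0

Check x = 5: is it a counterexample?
Substitute x = 5 into the relation:
x = 5: LHS = 2·5 + 1 = 11; 11 > 0 — holds

The claim holds here, so x = 5 is not a counterexample. (A counterexample exists elsewhere, e.g. x = -1.)

Answer: No, x = 5 is not a counterexample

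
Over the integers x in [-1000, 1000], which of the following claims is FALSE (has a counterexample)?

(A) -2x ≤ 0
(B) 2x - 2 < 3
(A) x = -1: LHS = -2·(-1) = 2; 2 ≤ 0 — FAILS
(B) x = 3: LHS = 2·3 - 2 = 4; 4 < 3 — FAILS

Answer: Both A and B are false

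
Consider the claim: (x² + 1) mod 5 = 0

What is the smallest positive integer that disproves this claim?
Testing positive integers:
x = 1: LHS = (1² + 1) mod 5 = 2 mod 5 = 2; 2 = 0 — FAILS  ← smallest positive counterexample

Answer: x = 1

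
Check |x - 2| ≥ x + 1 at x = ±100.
x = 100: LHS = |100 - 2| = |98| = 98, RHS = 100 + 1 = 101; 98 ≥ 101 — FAILS
x = -100: LHS = |(-100) - 2| = |-102| = 102, RHS = (-100) + 1 = -99; 102 ≥ -99 — holds

Answer: Partially: fails for x = 100, holds for x = -100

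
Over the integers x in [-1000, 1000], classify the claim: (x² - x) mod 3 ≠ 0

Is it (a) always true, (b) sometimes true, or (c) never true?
Holds at x = -1: LHS = ((-1)² - (-1)) mod 3 = 2 mod 3 = 2; 2 ≠ 0 — holds
Fails at x = 0: LHS = (0² - 0) mod 3 = 0 mod 3 = 0; 0 ≠ 0 — FAILS
It is satisfied by some integers in the range but not all.

Answer: Sometimes true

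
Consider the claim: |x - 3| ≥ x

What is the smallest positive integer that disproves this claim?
Testing positive integers:
x = 1: LHS = |1 - 3| = |-2| = 2; 2 ≥ 1 — holds
x = 2: LHS = |2 - 3| = |-1| = 1; 1 ≥ 2 — FAILS  ← smallest positive counterexample

Answer: x = 2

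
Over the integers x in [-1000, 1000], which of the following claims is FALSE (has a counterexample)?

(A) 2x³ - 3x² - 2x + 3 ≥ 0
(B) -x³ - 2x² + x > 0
(A) x = -2: LHS = 2·(-2)³ - 3·(-2)² - 2·(-2) + 3 = -21; -21 ≥ 0 — FAILS
(B) x = 0: LHS = -0³ - 2·0² + 0 = 0; 0 > 0 — FAILS

Answer: Both A and B are false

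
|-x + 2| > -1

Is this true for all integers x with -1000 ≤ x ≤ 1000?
An absolute value is never negative, so the left side is ≥ 0 for every x, while the right side is -1. Tightest case in [-1000, 1000] is x = 2:
x = 2: LHS = |-2 + 2| = |0| = 0; 0 > -1 — holds
Hence LHS − RHS is never zero or negative, i.e. LHS > RHS throughout, so the relation holds for every integer in [-1000, 1000].

No counterexample exists.

Answer: True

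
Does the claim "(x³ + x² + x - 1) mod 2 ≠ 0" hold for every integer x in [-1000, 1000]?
The claim fails at x = 1:
x = 1: LHS = (1³ + 1² + 1 - 1) mod 2 = 2 mod 2 = 0; 0 ≠ 0 — FAILS

Because a single integer refutes it, the statement is false.

Answer: False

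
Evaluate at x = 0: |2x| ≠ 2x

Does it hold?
x = 0: LHS = |2·0| = |0| = 0, RHS = 2·0 = 0; 0 ≠ 0 — FAILS

The relation fails at x = 0, so x = 0 is a counterexample.

Answer: No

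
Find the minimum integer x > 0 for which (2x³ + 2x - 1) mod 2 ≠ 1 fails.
Testing positive integers:
x = 1: LHS = (2·1³ + 2·1 - 1) mod 2 = 3 mod 2 = 1; 1 ≠ 1 — FAILS  ← smallest positive counterexample

Answer: x = 1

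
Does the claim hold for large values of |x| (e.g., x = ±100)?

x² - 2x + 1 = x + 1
x = 100: LHS = 100² - 2·100 + 1 = 9801, RHS = 100 + 1 = 101; 9801 = 101 — FAILS
x = -100: LHS = (-100)² - 2·(-100) + 1 = 10201, RHS = (-100) + 1 = -99; 10201 = -99 — FAILS

Answer: No, fails for both x = 100 and x = -100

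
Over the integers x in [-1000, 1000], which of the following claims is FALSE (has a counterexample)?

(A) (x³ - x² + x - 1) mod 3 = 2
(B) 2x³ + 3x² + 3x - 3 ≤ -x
(A) x = 1: LHS = (1³ - 1² + 1 - 1) mod 3 = 0 mod 3 = 0; 0 = 2 — FAILS
(B) x = 1: LHS = 2·1³ + 3·1² + 3·1 - 3 = 5; 5 ≤ -1 — FAILS

Answer: Both A and B are false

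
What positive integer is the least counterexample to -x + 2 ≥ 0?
Testing positive integers:
x = 1: LHS = -1 + 2 = 1; 1 ≥ 0 — holds
x = 2: LHS = -2 + 2 = 0; 0 ≥ 0 — holds
x = 3: LHS = -3 + 2 = -1; -1 ≥ 0 — FAILS  ← smallest positive counterexample

Answer: x = 3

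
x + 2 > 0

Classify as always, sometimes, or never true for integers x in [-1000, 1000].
Holds at x = 0: LHS = 0 + 2 = 2; 2 > 0 — holds
Fails at x = -2: LHS = (-2) + 2 = 0; 0 > 0 — FAILS
It is satisfied by some integers in the range but not all.

Answer: Sometimes true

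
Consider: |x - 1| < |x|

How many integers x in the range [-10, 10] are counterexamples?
Counterexamples in [-10, 10]: {-10, -9, -8, -7, -6, -5, -4, -3, -2, -1, 0}.

Counting them gives 11 values.

Answer: 11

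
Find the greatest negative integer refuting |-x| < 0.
Testing negative integers from -1 downward:
x = -1: LHS = |-(-1)| = |1| = 1; 1 < 0 — FAILS  ← closest negative counterexample to 0

Answer: x = -1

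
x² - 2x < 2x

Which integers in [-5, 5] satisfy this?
Holds for: {1, 2, 3}
Fails for: {-5, -4, -3, -2, -1, 0, 4, 5}

Answer: {1, 2, 3}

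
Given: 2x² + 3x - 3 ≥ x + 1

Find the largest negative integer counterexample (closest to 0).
Testing negative integers from -1 downward:
x = -1: LHS = 2·(-1)² + 3·(-1) - 3 = -4, RHS = (-1) + 1 = 0; -4 ≥ 0 — FAILS  ← closest negative counterexample to 0

Answer: x = -1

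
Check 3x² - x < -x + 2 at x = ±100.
x = 100: LHS = 3·100² - 100 = 29900, RHS = -100 + 2 = -98; 29900 < -98 — FAILS
x = -100: LHS = 3·(-100)² - (-100) = 30100, RHS = -(-100) + 2 = 102; 30100 < 102 — FAILS

Answer: No, fails for both x = 100 and x = -100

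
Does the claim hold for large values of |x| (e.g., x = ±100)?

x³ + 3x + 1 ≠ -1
x = 100: LHS = 100³ + 3·100 + 1 = 1000301; 1000301 ≠ -1 — holds
x = -100: LHS = (-100)³ + 3·(-100) + 1 = -1000299; -1000299 ≠ -1 — holds

Answer: Yes, holds for both x = 100 and x = -100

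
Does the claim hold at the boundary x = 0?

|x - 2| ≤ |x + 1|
x = 0: LHS = |0 - 2| = |-2| = 2, RHS = |0 + 1| = |1| = 1; 2 ≤ 1 — FAILS

The relation fails at x = 0, so x = 0 is a counterexample.

Answer: No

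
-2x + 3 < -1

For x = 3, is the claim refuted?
Substitute x = 3 into the relation:
x = 3: LHS = -2·3 + 3 = -3; -3 < -1 — holds

The claim holds here, so x = 3 is not a counterexample. (A counterexample exists elsewhere, e.g. x = 0.)

Answer: No, x = 3 is not a counterexample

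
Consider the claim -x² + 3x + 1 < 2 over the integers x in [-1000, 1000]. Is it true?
The claim fails at x = 1:
x = 1: LHS = -1² + 3·1 + 1 = 3; 3 < 2 — FAILS

Because a single integer refutes it, the statement is false.

Answer: False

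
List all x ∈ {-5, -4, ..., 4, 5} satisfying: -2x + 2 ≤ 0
Holds for: {1, 2, 3, 4, 5}
Fails for: {-5, -4, -3, -2, -1, 0}

Answer: {1, 2, 3, 4, 5}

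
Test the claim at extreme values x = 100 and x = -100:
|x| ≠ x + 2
x = 100: LHS = |100| = 100, RHS = 100 + 2 = 102; 100 ≠ 102 — holds
x = -100: LHS = |-100| = 100, RHS = (-100) + 2 = -98; 100 ≠ -98 — holds

Answer: Yes, holds for both x = 100 and x = -100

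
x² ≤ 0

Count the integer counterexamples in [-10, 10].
Counterexamples in [-10, 10]: {-10, -9, -8, -7, -6, -5, -4, -3, -2, -1, 1, 2, 3, 4, 5, 6, 7, 8, 9, 10}.

Counting them gives 20 values.

Answer: 20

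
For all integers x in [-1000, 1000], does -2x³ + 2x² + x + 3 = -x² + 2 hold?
The claim fails at x = 0:
x = 0: LHS = -2·0³ + 2·0² + 0 + 3 = 3, RHS = -0² + 2 = 2; 3 = 2 — FAILS

Because a single integer refutes it, the statement is false.

Answer: False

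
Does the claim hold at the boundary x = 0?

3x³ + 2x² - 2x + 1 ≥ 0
x = 0: LHS = 3·0³ + 2·0² - 2·0 + 1 = 1; 1 ≥ 0 — holds

The relation is satisfied at x = 0.

Answer: Yes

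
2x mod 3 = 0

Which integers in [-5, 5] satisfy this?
Holds for: {-3, 0, 3}
Fails for: {-5, -4, -2, -1, 1, 2, 4, 5}

Answer: {-3, 0, 3}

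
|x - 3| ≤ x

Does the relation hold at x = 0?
x = 0: LHS = |0 - 3| = |-3| = 3; 3 ≤ 0 — FAILS

The relation fails at x = 0, so x = 0 is a counterexample.

Answer: No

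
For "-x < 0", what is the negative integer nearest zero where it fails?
Testing negative integers from -1 downward:
x = -1: LHS = -(-1) = 1; 1 < 0 — FAILS  ← closest negative counterexample to 0

Answer: x = -1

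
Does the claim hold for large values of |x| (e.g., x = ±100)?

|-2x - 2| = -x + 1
x = 100: LHS = |-2·100 - 2| = |-202| = 202, RHS = -100 + 1 = -99; 202 = -99 — FAILS
x = -100: LHS = |-2·(-100) - 2| = |198| = 198, RHS = -(-100) + 1 = 101; 198 = 101 — FAILS

Answer: No, fails for both x = 100 and x = -100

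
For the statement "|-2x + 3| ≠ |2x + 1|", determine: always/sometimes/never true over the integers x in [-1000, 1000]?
Track d = LHS − RHS over the integers in [-1000, 1000]. Equality would need d = 0, but d changes sign only between consecutive integers, jumping over 0:
x = 0: LHS = |-2·0 + 3| = |3| = 3, RHS = |2·0 + 1| = |1| = 1; 3 ≠ 1 — holds  (d = 2)
x = 1: LHS = |-2·1 + 3| = |1| = 1, RHS = |2·1 + 1| = |3| = 3; 1 ≠ 3 — holds  (d = -2)
Away from these crossings d keeps a constant sign, and checking every integer in [-1000, 1000] confirms d ≠ 0 throughout. Hence the two sides are never equal, so the relation holds for every integer in [-1000, 1000].

No counterexample exists.

Answer: Always true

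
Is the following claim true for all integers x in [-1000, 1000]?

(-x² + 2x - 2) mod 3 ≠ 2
The claim fails at x = 1:
x = 1: LHS = (-1² + 2·1 - 2) mod 3 = (-1) mod 3 = 2; 2 ≠ 2 — FAILS

Because a single integer refutes it, the statement is false.

Answer: False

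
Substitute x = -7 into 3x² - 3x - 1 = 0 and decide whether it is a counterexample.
Substitute x = -7 into the relation:
x = -7: LHS = 3·(-7)² - 3·(-7) - 1 = 167; 167 = 0 — FAILS

Since the claim fails at x = -7, this value is a counterexample.

Answer: Yes, x = -7 is a counterexample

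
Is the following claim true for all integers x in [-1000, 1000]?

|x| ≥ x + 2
The claim fails at x = 0:
x = 0: LHS = |0| = 0, RHS = 0 + 2 = 2; 0 ≥ 2 — FAILS

Because a single integer refutes it, the statement is false.

Answer: False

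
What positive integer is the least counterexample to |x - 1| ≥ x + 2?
Testing positive integers:
x = 1: LHS = |1 - 1| = |0| = 0, RHS = 1 + 2 = 3; 0 ≥ 3 — FAILS  ← smallest positive counterexample

Answer: x = 1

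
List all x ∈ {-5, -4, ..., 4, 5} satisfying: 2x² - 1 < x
Holds for: {0}
Fails for: {-5, -4, -3, -2, -1, 1, 2, 3, 4, 5}

Answer: {0}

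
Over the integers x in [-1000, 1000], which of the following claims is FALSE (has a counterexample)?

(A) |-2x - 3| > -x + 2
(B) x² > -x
(A) x = -1: LHS = |-2·(-1) - 3| = |-1| = 1, RHS = -(-1) + 2 = 3; 1 > 3 — FAILS
(B) x = 0: LHS = 0² = 0, RHS = -0 = 0; 0 > 0 — FAILS

Answer: Both A and B are false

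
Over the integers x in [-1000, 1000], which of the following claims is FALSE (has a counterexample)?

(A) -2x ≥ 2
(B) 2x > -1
(A) x = 0: LHS = -2·0 = 0; 0 ≥ 2 — FAILS
(B) x = -1: LHS = 2·(-1) = -2; -2 > -1 — FAILS

Answer: Both A and B are false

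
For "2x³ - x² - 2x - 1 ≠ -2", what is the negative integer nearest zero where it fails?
Testing negative integers from -1 downward:
x = -1: LHS = 2·(-1)³ - (-1)² - 2·(-1) - 1 = -2; -2 ≠ -2 — FAILS  ← closest negative counterexample to 0

Answer: x = -1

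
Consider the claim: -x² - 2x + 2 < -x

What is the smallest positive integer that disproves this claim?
Testing positive integers:
x = 1: LHS = -1² - 2·1 + 2 = -1; -1 < -1 — FAILS  ← smallest positive counterexample

Answer: x = 1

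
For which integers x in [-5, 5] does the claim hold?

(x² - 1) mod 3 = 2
Holds for: {-3, 0, 3}
Fails for: {-5, -4, -2, -1, 1, 2, 4, 5}

Answer: {-3, 0, 3}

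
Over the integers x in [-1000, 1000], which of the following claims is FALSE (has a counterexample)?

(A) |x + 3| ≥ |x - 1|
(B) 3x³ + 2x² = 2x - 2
(A) x = -2: LHS = |(-2) + 3| = |1| = 1, RHS = |(-2) - 1| = |-3| = 3; 1 ≥ 3 — FAILS
(B) x = 0: LHS = 3·0³ + 2·0² = 0, RHS = 2·0 - 2 = -2; 0 = -2 — FAILS

Answer: Both A and B are false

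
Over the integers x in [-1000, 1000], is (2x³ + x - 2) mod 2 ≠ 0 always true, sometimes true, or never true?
Holds at x = 1: LHS = (2·1³ + 1 - 2) mod 2 = 1 mod 2 = 1; 1 ≠ 0 — holds
Fails at x = 0: LHS = (2·0³ + 0 - 2) mod 2 = (-2) mod 2 = 0; 0 ≠ 0 — FAILS
It is satisfied by some integers in the range but not all.

Answer: Sometimes true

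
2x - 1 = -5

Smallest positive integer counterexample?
Testing positive integers:
x = 1: LHS = 2·1 - 1 = 1; 1 = -5 — FAILS  ← smallest positive counterexample

Answer: x = 1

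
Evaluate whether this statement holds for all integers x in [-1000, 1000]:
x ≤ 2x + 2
The claim fails at x = -3:
x = -3: RHS = 2·(-3) + 2 = -4; -3 ≤ -4 — FAILS

Because a single integer refutes it, the statement is false.

Answer: False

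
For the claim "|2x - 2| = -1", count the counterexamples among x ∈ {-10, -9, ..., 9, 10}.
Counterexamples in [-10, 10]: {-10, -9, -8, -7, -6, -5, -4, -3, -2, -1, 0, 1, 2, 3, 4, 5, 6, 7, 8, 9, 10}.

Counting them gives 21 values.

Answer: 21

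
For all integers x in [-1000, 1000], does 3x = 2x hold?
The claim fails at x = 1:
x = 1: LHS = 3·1 = 3, RHS = 2·1 = 2; 3 = 2 — FAILS

Because a single integer refutes it, the statement is false.

Answer: False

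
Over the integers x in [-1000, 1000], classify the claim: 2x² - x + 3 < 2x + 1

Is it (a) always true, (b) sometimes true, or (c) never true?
Over all integers in [-1000, 1000], LHS − RHS is smallest at x = 1, where it equals 1:
x = 1: LHS = 2·1² - 1 + 3 = 4, RHS = 2·1 + 1 = 3; 4 < 3 — FAILS
At the ends of the range:
x = -1000: LHS = 2·(-1000)² - (-1000) + 3 = 2001003, RHS = 2·(-1000) + 1 = -1999; 2001003 < -1999 — FAILS
x = 1000: LHS = 2·1000² - 1000 + 3 = 1999003, RHS = 2·1000 + 1 = 2001; 1999003 < 2001 — FAILS
Hence LHS − RHS is never negative, i.e. LHS ≥ RHS throughout, so the claimed relation (<) fails for every integer in [-1000, 1000].

No integer in the range satisfies it.

Answer: Never true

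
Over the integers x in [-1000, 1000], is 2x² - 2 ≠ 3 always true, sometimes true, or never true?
Track d = LHS − RHS over the integers in [-1000, 1000]. Equality would need d = 0, but d changes sign only between consecutive integers, jumping over 0:
x = -2: LHS = 2·(-2)² - 2 = 6; 6 ≠ 3 — holds  (d = 3)
x = -1: LHS = 2·(-1)² - 2 = 0; 0 ≠ 3 — holds  (d = -3)
x = 1: LHS = 2·1² - 2 = 0; 0 ≠ 3 — holds  (d = -3)
x = 2: LHS = 2·2² - 2 = 6; 6 ≠ 3 — holds  (d = 3)
Away from these crossings d keeps a constant sign, and checking every integer in [-1000, 1000] confirms d ≠ 0 throughout. Hence the two sides are never equal, so the relation holds for every integer in [-1000, 1000].

No counterexample exists.

Answer: Always true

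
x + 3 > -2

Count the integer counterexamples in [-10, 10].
Counterexamples in [-10, 10]: {-10, -9, -8, -7, -6, -5}.

Counting them gives 6 values.

Answer: 6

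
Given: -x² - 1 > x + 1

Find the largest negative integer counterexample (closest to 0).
Testing negative integers from -1 downward:
x = -1: LHS = -(-1)² - 1 = -2, RHS = (-1) + 1 = 0; -2 > 0 — FAILS  ← closest negative counterexample to 0

Answer: x = -1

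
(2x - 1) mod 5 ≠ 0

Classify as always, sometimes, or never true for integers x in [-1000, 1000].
Holds at x = 0: LHS = (2·0 - 1) mod 5 = (-1) mod 5 = 4; 4 ≠ 0 — holds
Fails at x = -2: LHS = (2·(-2) - 1) mod 5 = (-5) mod 5 = 0; 0 ≠ 0 — FAILS
It is satisfied by some integers in the range but not all.

Answer: Sometimes true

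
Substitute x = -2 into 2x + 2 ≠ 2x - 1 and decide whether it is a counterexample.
Substitute x = -2 into the relation:
x = -2: LHS = 2·(-2) + 2 = -2, RHS = 2·(-2) - 1 = -5; -2 ≠ -5 — holds

The relation holds at x = -2, so it is not a counterexample.

Answer: No, x = -2 is not a counterexample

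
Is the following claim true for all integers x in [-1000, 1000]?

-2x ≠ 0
The claim fails at x = 0:
x = 0: LHS = -2·0 = 0; 0 ≠ 0 — FAILS

Because a single integer refutes it, the statement is false.

Answer: False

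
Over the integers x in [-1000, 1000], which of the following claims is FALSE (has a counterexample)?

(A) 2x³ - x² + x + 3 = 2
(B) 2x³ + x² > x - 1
(A) x = 0: LHS = 2·0³ - 0² + 0 + 3 = 3; 3 = 2 — FAILS
(B) x = -2: LHS = 2·(-2)³ + (-2)² = -12, RHS = (-2) - 1 = -3; -12 > -3 — FAILS

Answer: Both A and B are false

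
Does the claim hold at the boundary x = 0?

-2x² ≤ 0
x = 0: LHS = -2·0² = 0; 0 ≤ 0 — holds

The relation is satisfied at x = 0.

Answer: Yes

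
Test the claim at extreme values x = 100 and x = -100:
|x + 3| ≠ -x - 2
x = 100: LHS = |100 + 3| = |103| = 103, RHS = -100 - 2 = -102; 103 ≠ -102 — holds
x = -100: LHS = |(-100) + 3| = |-97| = 97, RHS = -(-100) - 2 = 98; 97 ≠ 98 — holds

Answer: Yes, holds for both x = 100 and x = -100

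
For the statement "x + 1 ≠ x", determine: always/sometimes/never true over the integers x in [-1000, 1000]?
Over all integers in [-1000, 1000], LHS − RHS is always positive; it is smallest at x = 0, where it equals 1:
x = 0: LHS = 0 + 1 = 1; 1 ≠ 0 — holds
At the ends of the range:
x = -1000: LHS = (-1000) + 1 = -999; -999 ≠ -1000 — holds
x = 1000: LHS = 1000 + 1 = 1001; 1001 ≠ 1000 — holds
Hence LHS − RHS is never 0, i.e. the two sides are never equal, so the relation holds for every integer in [-1000, 1000].

No counterexample exists.

Answer: Always true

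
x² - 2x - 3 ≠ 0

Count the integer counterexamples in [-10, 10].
Counterexamples in [-10, 10]: {-1, 3}.

Counting them gives 2 values.

Answer: 2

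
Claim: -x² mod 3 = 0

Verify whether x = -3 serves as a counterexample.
Substitute x = -3 into the relation:
x = -3: LHS = (-(-3)²) mod 3 = (-9) mod 3 = 0; 0 = 0 — holds

The claim holds here, so x = -3 is not a counterexample. (A counterexample exists elsewhere, e.g. x = 1.)

Answer: No, x = -3 is not a counterexample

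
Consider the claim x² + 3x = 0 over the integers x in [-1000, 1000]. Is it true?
The claim fails at x = 1:
x = 1: LHS = 1² + 3·1 = 4; 4 = 0 — FAILS

Because a single integer refutes it, the statement is false.

Answer: False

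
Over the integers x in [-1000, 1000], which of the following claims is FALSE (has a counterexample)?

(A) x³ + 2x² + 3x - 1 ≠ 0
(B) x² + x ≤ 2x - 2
(A) Track d = LHS − RHS over the integers in [-1000, 1000]. Equality would need d = 0, but d changes sign only between consecutive integers, jumping over 0:
x = 0: LHS = 0³ + 2·0² + 3·0 - 1 = -1; -1 ≠ 0 — holds  (d = -1)
x = 1: LHS = 1³ + 2·1² + 3·1 - 1 = 5; 5 ≠ 0 — holds  (d = 5)
Away from these crossings d keeps a constant sign, and checking every integer in [-1000, 1000] confirms d ≠ 0 throughout. Hence the two sides are never equal, so the relation holds for every integer in [-1000, 1000].

(B) x = 0: LHS = 0² + 0 = 0, RHS = 2·0 - 2 = -2; 0 ≤ -2 — FAILS

Only (B) has a counterexample.

Answer: B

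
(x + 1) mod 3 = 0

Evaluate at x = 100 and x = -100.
x = 100: LHS = (100 + 1) mod 3 = 101 mod 3 = 2; 2 = 0 — FAILS
x = -100: LHS = ((-100) + 1) mod 3 = (-99) mod 3 = 0; 0 = 0 — holds

Answer: Partially: fails for x = 100, holds for x = -100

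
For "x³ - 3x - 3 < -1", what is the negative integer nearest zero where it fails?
Testing negative integers from -1 downward:
x = -1: LHS = (-1)³ - 3·(-1) - 3 = -1; -1 < -1 — FAILS  ← closest negative counterexample to 0

Answer: x = -1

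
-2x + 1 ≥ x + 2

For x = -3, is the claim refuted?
Substitute x = -3 into the relation:
x = -3: LHS = -2·(-3) + 1 = 7, RHS = (-3) + 2 = -1; 7 ≥ -1 — holds

The claim holds here, so x = -3 is not a counterexample. (A counterexample exists elsewhere, e.g. x = 0.)

Answer: No, x = -3 is not a counterexample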